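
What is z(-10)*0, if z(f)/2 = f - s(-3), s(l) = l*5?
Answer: 0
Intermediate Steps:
s(l) = 5*l
z(f) = 30 + 2*f (z(f) = 2*(f - 5*(-3)) = 2*(f - 1*(-15)) = 2*(f + 15) = 2*(15 + f) = 30 + 2*f)
z(-10)*0 = (30 + 2*(-10))*0 = (30 - 20)*0 = 10*0 = 0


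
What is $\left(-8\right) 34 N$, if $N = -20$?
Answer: $5440$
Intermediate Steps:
$\left(-8\right) 34 N = \left(-8\right) 34 \left(-20\right) = \left(-272\right) \left(-20\right) = 5440$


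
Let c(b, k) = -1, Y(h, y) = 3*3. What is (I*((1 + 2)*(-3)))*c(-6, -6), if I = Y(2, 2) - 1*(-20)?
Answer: 261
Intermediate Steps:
Y(h, y) = 9
I = 29 (I = 9 - 1*(-20) = 9 + 20 = 29)
(I*((1 + 2)*(-3)))*c(-6, -6) = (29*((1 + 2)*(-3)))*(-1) = (29*(3*(-3)))*(-1) = (29*(-9))*(-1) = -261*(-1) = 261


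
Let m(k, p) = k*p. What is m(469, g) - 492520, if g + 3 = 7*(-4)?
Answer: -507059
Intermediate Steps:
g = -31 (g = -3 + 7*(-4) = -3 - 28 = -31)
m(469, g) - 492520 = 469*(-31) - 492520 = -14539 - 492520 = -507059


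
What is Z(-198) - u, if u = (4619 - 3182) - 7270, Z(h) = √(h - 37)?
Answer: 5833 + I*√235 ≈ 5833.0 + 15.33*I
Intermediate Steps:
Z(h) = √(-37 + h)
u = -5833 (u = 1437 - 7270 = -5833)
Z(-198) - u = √(-37 - 198) - 1*(-5833) = √(-235) + 5833 = I*√235 + 5833 = 5833 + I*√235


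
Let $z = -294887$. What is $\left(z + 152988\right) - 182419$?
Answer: $-324318$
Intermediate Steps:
$\left(z + 152988\right) - 182419 = \left(-294887 + 152988\right) - 182419 = -141899 - 182419 = -324318$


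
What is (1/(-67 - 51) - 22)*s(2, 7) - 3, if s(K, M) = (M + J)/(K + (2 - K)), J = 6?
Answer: -34469/236 ≈ -146.06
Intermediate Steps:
s(K, M) = 3 + M/2 (s(K, M) = (M + 6)/(K + (2 - K)) = (6 + M)/2 = (6 + M)*(½) = 3 + M/2)
(1/(-67 - 51) - 22)*s(2, 7) - 3 = (1/(-67 - 51) - 22)*(3 + (½)*7) - 3 = (1/(-118) - 22)*(3 + 7/2) - 3 = (-1/118 - 22)*(13/2) - 3 = -2597/118*13/2 - 3 = -33761/236 - 3 = -34469/236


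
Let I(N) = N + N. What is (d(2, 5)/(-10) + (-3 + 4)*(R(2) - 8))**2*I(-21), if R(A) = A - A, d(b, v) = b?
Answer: -70602/25 ≈ -2824.1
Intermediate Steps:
R(A) = 0
I(N) = 2*N
(d(2, 5)/(-10) + (-3 + 4)*(R(2) - 8))**2*I(-21) = (2/(-10) + (-3 + 4)*(0 - 8))**2*(2*(-21)) = (2*(-1/10) + 1*(-8))**2*(-42) = (-1/5 - 8)**2*(-42) = (-41/5)**2*(-42) = (1681/25)*(-42) = -70602/25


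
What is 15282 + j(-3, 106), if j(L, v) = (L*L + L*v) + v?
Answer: 15079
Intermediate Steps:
j(L, v) = v + L**2 + L*v (j(L, v) = (L**2 + L*v) + v = v + L**2 + L*v)
15282 + j(-3, 106) = 15282 + (106 + (-3)**2 - 3*106) = 15282 + (106 + 9 - 318) = 15282 - 203 = 15079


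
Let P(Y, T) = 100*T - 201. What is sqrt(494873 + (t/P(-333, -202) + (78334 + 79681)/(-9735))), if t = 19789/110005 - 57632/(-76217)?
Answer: sqrt(9256811721653919820568571753573322095)/4325048261451435 ≈ 703.46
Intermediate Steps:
P(Y, T) = -201 + 100*T
t = 1121152339/1197750155 (t = 19789*(1/110005) - 57632*(-1/76217) = 2827/15715 + 57632/76217 = 1121152339/1197750155 ≈ 0.93605)
sqrt(494873 + (t/P(-333, -202) + (78334 + 79681)/(-9735))) = sqrt(494873 + (1121152339/(1197750155*(-201 + 100*(-202))) + (78334 + 79681)/(-9735))) = sqrt(494873 + (1121152339/(1197750155*(-201 - 20200)) + 158015*(-1/9735))) = sqrt(494873 + ((1121152339/1197750155)/(-20401) - 2873/177)) = sqrt(494873 + ((1121152339/1197750155)*(-1/20401) - 2873/177)) = sqrt(494873 + (-1121152339/24435300912155 - 2873/177)) = sqrt(494873 - 70202817964585318/4325048261451435) = sqrt(2140279405471291407437/4325048261451435) = sqrt(9256811721653919820568571753573322095)/4325048261451435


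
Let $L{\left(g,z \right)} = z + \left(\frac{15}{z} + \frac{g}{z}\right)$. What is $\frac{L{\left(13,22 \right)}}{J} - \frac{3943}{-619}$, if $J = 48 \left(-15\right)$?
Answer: $\frac{1941881}{306405} \approx 6.3376$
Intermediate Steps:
$J = -720$
$L{\left(g,z \right)} = z + \frac{15}{z} + \frac{g}{z}$
$\frac{L{\left(13,22 \right)}}{J} - \frac{3943}{-619} = \frac{\frac{1}{22} \left(15 + 13 + 22^{2}\right)}{-720} - \frac{3943}{-619} = \frac{15 + 13 + 484}{22} \left(- \frac{1}{720}\right) - - \frac{3943}{619} = \frac{1}{22} \cdot 512 \left(- \frac{1}{720}\right) + \frac{3943}{619} = \frac{256}{11} \left(- \frac{1}{720}\right) + \frac{3943}{619} = - \frac{16}{495} + \frac{3943}{619} = \frac{1941881}{306405}$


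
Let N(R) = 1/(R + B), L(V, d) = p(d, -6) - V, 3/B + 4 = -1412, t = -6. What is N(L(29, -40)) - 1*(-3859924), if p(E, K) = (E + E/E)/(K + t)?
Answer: 46917375748/12155 ≈ 3.8599e+6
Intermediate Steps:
p(E, K) = (1 + E)/(-6 + K) (p(E, K) = (E + E/E)/(K - 6) = (E + 1)/(-6 + K) = (1 + E)/(-6 + K))
B = -1/472 (B = 3/(-4 - 1412) = 3/(-1416) = 3*(-1/1416) = -1/472 ≈ -0.0021186)
L(V, d) = -1/12 - V - d/12 (L(V, d) = (1 + d)/(-6 - 6) - V = (1 + d)/(-12) - V = -(1 + d)/12 - V = (-1/12 - d/12) - V = -1/12 - V - d/12)
N(R) = 1/(-1/472 + R) (N(R) = 1/(R - 1/472) = 1/(-1/472 + R))
N(L(29, -40)) - 1*(-3859924) = 472/(-1 + 472*(-1/12 - 1*29 - 1/12*(-40))) - 1*(-3859924) = 472/(-1 + 472*(-1/12 - 29 + 10/3)) + 3859924 = 472/(-1 + 472*(-103/4)) + 3859924 = 472/(-1 - 12154) + 3859924 = 472/(-12155) + 3859924 = 472*(-1/12155) + 3859924 = -472/12155 + 3859924 = 46917375748/12155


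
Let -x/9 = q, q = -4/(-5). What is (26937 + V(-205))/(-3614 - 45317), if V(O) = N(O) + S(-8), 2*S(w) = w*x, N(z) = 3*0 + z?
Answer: -133804/244655 ≈ -0.54691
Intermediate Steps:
q = 4/5 (q = -4*(-1/5) = 4/5 ≈ 0.80000)
x = -36/5 (x = -9*4/5 = -36/5 ≈ -7.2000)
N(z) = z (N(z) = 0 + z = z)
S(w) = -18*w/5 (S(w) = (w*(-36/5))/2 = (-36*w/5)/2 = -18*w/5)
V(O) = 144/5 + O (V(O) = O - 18/5*(-8) = O + 144/5 = 144/5 + O)
(26937 + V(-205))/(-3614 - 45317) = (26937 + (144/5 - 205))/(-3614 - 45317) = (26937 - 881/5)/(-48931) = (133804/5)*(-1/48931) = -133804/244655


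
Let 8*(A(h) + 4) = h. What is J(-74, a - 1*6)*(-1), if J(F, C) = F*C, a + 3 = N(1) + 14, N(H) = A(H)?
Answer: 333/4 ≈ 83.250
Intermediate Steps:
A(h) = -4 + h/8
N(H) = -4 + H/8
a = 57/8 (a = -3 + ((-4 + (⅛)*1) + 14) = -3 + ((-4 + ⅛) + 14) = -3 + (-31/8 + 14) = -3 + 81/8 = 57/8 ≈ 7.1250)
J(F, C) = C*F
J(-74, a - 1*6)*(-1) = ((57/8 - 1*6)*(-74))*(-1) = ((57/8 - 6)*(-74))*(-1) = ((9/8)*(-74))*(-1) = -333/4*(-1) = 333/4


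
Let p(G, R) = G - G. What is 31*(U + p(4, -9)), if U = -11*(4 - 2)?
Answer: -682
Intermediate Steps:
U = -22 (U = -11*2 = -22)
p(G, R) = 0
31*(U + p(4, -9)) = 31*(-22 + 0) = 31*(-22) = -682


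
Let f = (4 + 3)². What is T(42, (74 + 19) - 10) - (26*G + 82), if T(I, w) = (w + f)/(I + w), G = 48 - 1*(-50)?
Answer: -328618/125 ≈ -2628.9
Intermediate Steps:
G = 98 (G = 48 + 50 = 98)
f = 49 (f = 7² = 49)
T(I, w) = (49 + w)/(I + w) (T(I, w) = (w + 49)/(I + w) = (49 + w)/(I + w))
T(42, (74 + 19) - 10) - (26*G + 82) = (49 + ((74 + 19) - 10))/(42 + ((74 + 19) - 10)) - (26*98 + 82) = (49 + (93 - 10))/(42 + (93 - 10)) - (2548 + 82) = (49 + 83)/(42 + 83) - 1*2630 = 132/125 - 2630 = -328618/125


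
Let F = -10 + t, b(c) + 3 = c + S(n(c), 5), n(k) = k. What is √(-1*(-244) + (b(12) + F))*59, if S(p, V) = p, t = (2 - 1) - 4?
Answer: 354*√7 ≈ 936.60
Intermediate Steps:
t = -3 (t = 1 - 4 = -3)
b(c) = -3 + 2*c (b(c) = -3 + (c + c) = -3 + 2*c)
F = -13 (F = -10 - 3 = -13)
√(-1*(-244) + (b(12) + F))*59 = √(-1*(-244) + ((-3 + 2*12) - 13))*59 = √(244 + ((-3 + 24) - 13))*59 = √(244 + (21 - 13))*59 = √(244 + 8)*59 = √252*59 = (6*√7)*59 = 354*√7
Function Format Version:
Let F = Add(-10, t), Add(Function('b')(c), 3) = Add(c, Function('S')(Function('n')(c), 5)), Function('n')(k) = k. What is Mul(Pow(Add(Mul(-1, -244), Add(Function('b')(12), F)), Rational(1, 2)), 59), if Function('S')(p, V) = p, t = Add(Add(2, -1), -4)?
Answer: Mul(354, Pow(7, Rational(1, 2))) ≈ 936.60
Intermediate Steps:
t = -3 (t = Add(1, -4) = -3)
Function('b')(c) = Add(-3, Mul(2, c)) (Function('b')(c) = Add(-3, Add(c, c)) = Add(-3, Mul(2, c)))
F = -13 (F = Add(-10, -3) = -13)
Mul(Pow(Add(Mul(-1, -244), Add(Function('b')(12), F)), Rational(1, 2)), 59) = Mul(Pow(Add(Mul(-1, -244), Add(Add(-3, Mul(2, 12)), -13)), Rational(1, 2)), 59) = Mul(Pow(Add(244, Add(Add(-3, 24), -13)), Rational(1, 2)), 59) = Mul(Pow(Add(244, Add(21, -13)), Rational(1, 2)), 59) = Mul(Pow(Add(244, 8), Rational(1, 2)), 59) = Mul(Pow(252, Rational(1, 2)), 59) = Mul(Mul(6, Pow(7, Rational(1, 2))), 59) = Mul(354, Pow(7, Rational(1, 2)))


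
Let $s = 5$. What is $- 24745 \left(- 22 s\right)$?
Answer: $2721950$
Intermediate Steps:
$- 24745 \left(- 22 s\right) = - 24745 \left(\left(-22\right) 5\right) = \left(-24745\right) \left(-110\right) = 2721950$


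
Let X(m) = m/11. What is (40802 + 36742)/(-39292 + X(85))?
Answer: -852984/432127 ≈ -1.9739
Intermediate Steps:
X(m) = m/11 (X(m) = m*(1/11) = m/11)
(40802 + 36742)/(-39292 + X(85)) = (40802 + 36742)/(-39292 + (1/11)*85) = 77544/(-39292 + 85/11) = 77544/(-432127/11) = 77544*(-11/432127) = -852984/432127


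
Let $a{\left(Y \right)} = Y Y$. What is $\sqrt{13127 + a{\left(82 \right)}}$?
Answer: $\sqrt{19851} \approx 140.89$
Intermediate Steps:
$a{\left(Y \right)} = Y^{2}$
$\sqrt{13127 + a{\left(82 \right)}} = \sqrt{13127 + 82^{2}} = \sqrt{13127 + 6724} = \sqrt{19851}$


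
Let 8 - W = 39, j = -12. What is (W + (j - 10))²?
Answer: 2809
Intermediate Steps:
W = -31 (W = 8 - 1*39 = 8 - 39 = -31)
(W + (j - 10))² = (-31 + (-12 - 10))² = (-31 - 22)² = (-53)² = 2809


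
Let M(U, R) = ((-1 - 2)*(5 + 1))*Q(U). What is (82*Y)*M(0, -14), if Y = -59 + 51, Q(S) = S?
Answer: 0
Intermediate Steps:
M(U, R) = -18*U (M(U, R) = ((-1 - 2)*(5 + 1))*U = (-3*6)*U = -18*U)
Y = -8
(82*Y)*M(0, -14) = (82*(-8))*(-18*0) = -656*0 = 0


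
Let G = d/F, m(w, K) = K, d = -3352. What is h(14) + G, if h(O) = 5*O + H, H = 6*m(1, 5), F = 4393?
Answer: 435948/4393 ≈ 99.237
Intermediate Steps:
H = 30 (H = 6*5 = 30)
h(O) = 30 + 5*O (h(O) = 5*O + 30 = 30 + 5*O)
G = -3352/4393 ≈ -0.76303
h(14) + G = (30 + 5*14) - 3352/4393 = (30 + 70) - 3352/4393 = 100 - 3352/4393 = 435948/4393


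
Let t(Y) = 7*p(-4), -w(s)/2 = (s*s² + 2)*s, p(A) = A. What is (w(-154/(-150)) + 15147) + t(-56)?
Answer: 478174365793/31640625 ≈ 15113.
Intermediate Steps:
w(s) = -2*s*(2 + s³) (w(s) = -2*(s*s² + 2)*s = -2*(s³ + 2)*s = -2*(2 + s³)*s = -2*s*(2 + s³))
t(Y) = -28 (t(Y) = 7*(-4) = -28)
(w(-154/(-150)) + 15147) + t(-56) = (-2*(-154/(-150))*(2 + (-154/(-150))³) + 15147) - 28 = (-2*(-154*(-1/150))*(2 + (-154*(-1/150))³) + 15147) - 28 = (-2*77/75*(2 + (77/75)³) + 15147) - 28 = (-2*77/75*(2 + 456533/421875) + 15147) - 28 = (-2*77/75*1300283/421875 + 15147) - 28 = (-200243582/31640625 + 15147) - 28 = 479060303293/31640625 - 28 = 478174365793/31640625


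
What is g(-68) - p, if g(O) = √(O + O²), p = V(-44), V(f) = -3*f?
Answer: -132 + 2*√1139 ≈ -64.502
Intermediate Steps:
p = 132 (p = -3*(-44) = 132)
g(-68) - p = √(-68*(1 - 68)) - 1*132 = √(-68*(-67)) - 132 = √4556 - 132 = 2*√1139 - 132 = -132 + 2*√1139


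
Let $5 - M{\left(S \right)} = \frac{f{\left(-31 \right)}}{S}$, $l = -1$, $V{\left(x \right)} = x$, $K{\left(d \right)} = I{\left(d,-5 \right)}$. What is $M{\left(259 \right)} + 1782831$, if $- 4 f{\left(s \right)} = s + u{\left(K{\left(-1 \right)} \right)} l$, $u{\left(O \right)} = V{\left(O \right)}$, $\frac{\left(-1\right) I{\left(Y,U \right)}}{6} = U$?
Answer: $\frac{1847018035}{1036} \approx 1.7828 \cdot 10^{6}$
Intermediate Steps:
$I{\left(Y,U \right)} = - 6 U$
$K{\left(d \right)} = 30$ ($K{\left(d \right)} = \left(-6\right) \left(-5\right) = 30$)
$u{\left(O \right)} = O$
$f{\left(s \right)} = \frac{15}{2} - \frac{s}{4}$ ($f{\left(s \right)} = - \frac{s + 30 \left(-1\right)}{4} = - \frac{s - 30}{4} = - \frac{-30 + s}{4} = \frac{15}{2} - \frac{s}{4}$)
$M{\left(S \right)} = 5 - \frac{61}{4 S}$ ($M{\left(S \right)} = 5 - \frac{\frac{15}{2} - - \frac{31}{4}}{S} = 5 - \frac{\frac{15}{2} + \frac{31}{4}}{S} = 5 - \frac{61}{4 S}$)
$M{\left(259 \right)} + 1782831 = \left(5 - \frac{61}{4 \cdot 259}\right) + 1782831 = \left(5 - \frac{61}{1036}\right) + 1782831 = \frac{5119}{1036} + 1782831 = \frac{1847018035}{1036}$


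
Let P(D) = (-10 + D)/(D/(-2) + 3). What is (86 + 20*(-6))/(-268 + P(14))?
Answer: 34/269 ≈ 0.12639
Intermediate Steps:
P(D) = (-10 + D)/(3 - D/2) (P(D) = (-10 + D)/(D*(-1/2) + 3) = (-10 + D)/(-D/2 + 3) = (-10 + D)/(3 - D/2))
(86 + 20*(-6))/(-268 + P(14)) = (86 + 20*(-6))/(-268 + 2*(10 - 1*14)/(-6 + 14)) = (86 - 120)/(-268 + 2*(10 - 14)/8) = -34/(-268 + 2*(1/8)*(-4)) = -34/(-268 - 1) = -34/(-269) = -34*(-1/269) = 34/269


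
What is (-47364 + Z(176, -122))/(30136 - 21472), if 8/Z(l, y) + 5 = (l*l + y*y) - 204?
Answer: -540553489/98880066 ≈ -5.4668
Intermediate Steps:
Z(l, y) = 8/(-209 + l**2 + y**2) (Z(l, y) = 8/(-5 + ((l*l + y*y) - 204)) = 8/(-5 + ((l**2 + y**2) - 204)) = 8/(-5 + (-204 + l**2 + y**2)) = 8/(-209 + l**2 + y**2))
(-47364 + Z(176, -122))/(30136 - 21472) = (-47364 + 8/(-209 + 176**2 + (-122)**2))/(30136 - 21472) = (-47364 + 8/(-209 + 30976 + 14884))/8664 = (-47364 + 8/45651)*(1/8664) = -2162213956/45651*1/8664 = -540553489/98880066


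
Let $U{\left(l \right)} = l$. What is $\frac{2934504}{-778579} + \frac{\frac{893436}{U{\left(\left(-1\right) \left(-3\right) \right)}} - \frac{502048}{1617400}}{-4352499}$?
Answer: $- \frac{2629143473639146976}{685123426177853175} \approx -3.8375$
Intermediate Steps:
$\frac{2934504}{-778579} + \frac{\frac{893436}{U{\left(\left(-1\right) \left(-3\right) \right)}} - \frac{502048}{1617400}}{-4352499} = \frac{2934504}{-778579} + \frac{\frac{893436}{\left(-1\right) \left(-3\right)} - \frac{502048}{1617400}}{-4352499} = 2934504 \left(- \frac{1}{778579}\right) + \left(\frac{893436}{3} - \frac{62756}{202175}\right) \left(- \frac{1}{4352499}\right) = - \frac{2934504}{778579} + \left(893436 \cdot \frac{1}{3} - \frac{62756}{202175}\right) \left(- \frac{1}{4352499}\right) = - \frac{2934504}{778579} + \left(297812 - \frac{62756}{202175}\right) \left(- \frac{1}{4352499}\right) = - \frac{2934504}{778579} + \frac{60210078344}{202175} \left(- \frac{1}{4352499}\right) = - \frac{2934504}{778579} - \frac{60210078344}{879966485325} = - \frac{2629143473639146976}{685123426177853175}$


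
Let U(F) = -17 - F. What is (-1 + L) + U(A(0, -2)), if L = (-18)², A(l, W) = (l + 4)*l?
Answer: 306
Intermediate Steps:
A(l, W) = l*(4 + l) (A(l, W) = (4 + l)*l = l*(4 + l))
L = 324
(-1 + L) + U(A(0, -2)) = (-1 + 324) + (-17 - 0*(4 + 0)) = 323 + (-17 - 0*4) = 323 + (-17 - 1*0) = 323 + (-17 + 0) = 323 - 17 = 306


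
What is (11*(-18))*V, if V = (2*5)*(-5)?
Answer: 9900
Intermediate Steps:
V = -50 (V = 10*(-5) = -50)
(11*(-18))*V = (11*(-18))*(-50) = -198*(-50) = 9900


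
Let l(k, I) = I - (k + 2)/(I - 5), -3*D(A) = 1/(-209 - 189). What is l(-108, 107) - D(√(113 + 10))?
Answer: 2192963/20298 ≈ 108.04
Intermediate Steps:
D(A) = 1/1194 (D(A) = -1/(3*(-209 - 189)) = -⅓/(-398) = -⅓*(-1/398) = 1/1194)
l(k, I) = I - (2 + k)/(-5 + I)
l(-108, 107) - D(√(113 + 10)) = (-2 + 107² - 1*(-108) - 5*107)/(-5 + 107) - 1*1/1194 = (-2 + 11449 + 108 - 535)/102 - 1/1194 = (1/102)*11020 - 1/1194 = 5510/51 - 1/1194 = 2192963/20298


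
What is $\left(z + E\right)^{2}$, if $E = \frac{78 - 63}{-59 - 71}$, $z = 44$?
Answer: $\frac{1301881}{676} \approx 1925.9$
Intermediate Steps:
$E = - \frac{3}{26}$ ($E = \frac{15}{-130} = 15 \left(- \frac{1}{130}\right) = - \frac{3}{26} \approx -0.11538$)
$\left(z + E\right)^{2} = \left(44 - \frac{3}{26}\right)^{2} = \left(\frac{1141}{26}\right)^{2} = \frac{1301881}{676}$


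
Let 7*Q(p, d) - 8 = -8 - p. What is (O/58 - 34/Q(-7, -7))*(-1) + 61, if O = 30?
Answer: 2740/29 ≈ 94.483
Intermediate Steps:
Q(p, d) = -p/7 (Q(p, d) = 8/7 + (-8 - p)/7 = 8/7 + (-8/7 - p/7) = -p/7)
(O/58 - 34/Q(-7, -7))*(-1) + 61 = (30/58 - 34/((-⅐*(-7))))*(-1) + 61 = (30*(1/58) - 34/1)*(-1) + 61 = (15/29 - 34*1)*(-1) + 61 = (15/29 - 34)*(-1) + 61 = -971/29*(-1) + 61 = 971/29 + 61 = 2740/29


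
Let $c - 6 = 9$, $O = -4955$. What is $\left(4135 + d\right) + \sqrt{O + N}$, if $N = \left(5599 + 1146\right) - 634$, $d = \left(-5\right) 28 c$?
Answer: $2069$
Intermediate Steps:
$c = 15$ ($c = 6 + 9 = 15$)
$d = -2100$ ($d = \left(-5\right) 28 \cdot 15 = \left(-140\right) 15 = -2100$)
$N = 6111$ ($N = 6745 - 634 = 6111$)
$\left(4135 + d\right) + \sqrt{O + N} = \left(4135 - 2100\right) + \sqrt{-4955 + 6111} = 2035 + \sqrt{1156} = 2035 + 34 = 2069$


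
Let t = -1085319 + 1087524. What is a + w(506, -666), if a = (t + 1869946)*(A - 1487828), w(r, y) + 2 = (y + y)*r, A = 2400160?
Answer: 1708022592138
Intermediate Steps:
t = 2205
w(r, y) = -2 + 2*r*y (w(r, y) = -2 + (y + y)*r = -2 + (2*y)*r = -2 + 2*r*y)
a = 1708023266132 (a = (2205 + 1869946)*(2400160 - 1487828) = 1872151*912332 = 1708023266132)
a + w(506, -666) = 1708023266132 + (-2 + 2*506*(-666)) = 1708023266132 + (-2 - 673992) = 1708023266132 - 673994 = 1708022592138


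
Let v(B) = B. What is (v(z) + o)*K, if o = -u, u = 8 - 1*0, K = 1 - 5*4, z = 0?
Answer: 152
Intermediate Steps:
K = -19 (K = 1 - 20 = -19)
u = 8 (u = 8 + 0 = 8)
o = -8 (o = -1*8 = -8)
(v(z) + o)*K = (0 - 8)*(-19) = -8*(-19) = 152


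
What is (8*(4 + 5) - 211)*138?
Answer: -19182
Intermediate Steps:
(8*(4 + 5) - 211)*138 = (8*9 - 211)*138 = (72 - 211)*138 = -139*138 = -19182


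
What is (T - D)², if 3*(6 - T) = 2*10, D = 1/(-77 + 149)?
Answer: 2401/5184 ≈ 0.46316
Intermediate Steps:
D = 1/72 ≈ 0.013889
T = -⅔ (T = 6 - 2*10/3 = 6 - ⅓*20 = 6 - 20/3 = -⅔ ≈ -0.66667)
(T - D)² = (-⅔ - 1*1/72)² = (-⅔ - 1/72)² = (-49/72)² = 2401/5184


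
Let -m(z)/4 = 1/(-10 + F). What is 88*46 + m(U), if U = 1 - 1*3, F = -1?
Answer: 44532/11 ≈ 4048.4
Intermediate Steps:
U = -2 (U = 1 - 3 = -2)
m(z) = 4/11 (m(z) = -4/(-10 - 1) = -4/(-11) = -4*(-1/11) = 4/11)
88*46 + m(U) = 88*46 + 4/11 = 4048 + 4/11 = 44532/11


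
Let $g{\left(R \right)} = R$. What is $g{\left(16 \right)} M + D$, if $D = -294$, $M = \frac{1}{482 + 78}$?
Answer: $- \frac{10289}{35} \approx -293.97$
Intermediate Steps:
$M = \frac{1}{560} \approx 0.0017857$
$g{\left(16 \right)} M + D = 16 \cdot \frac{1}{560} - 294 = \frac{1}{35} - 294 = - \frac{10289}{35}$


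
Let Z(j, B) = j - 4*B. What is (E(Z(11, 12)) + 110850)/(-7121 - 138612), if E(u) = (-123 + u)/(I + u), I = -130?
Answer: -18512110/24337411 ≈ -0.76064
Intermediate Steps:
E(u) = (-123 + u)/(-130 + u)
(E(Z(11, 12)) + 110850)/(-7121 - 138612) = ((-123 + (11 - 4*12))/(-130 + (11 - 4*12)) + 110850)/(-7121 - 138612) = ((-123 + (11 - 48))/(-130 + (11 - 48)) + 110850)/(-145733) = ((-123 - 37)/(-130 - 37) + 110850)*(-1/145733) = (-160/(-167) + 110850)*(-1/145733) = (-1/167*(-160) + 110850)*(-1/145733) = (160/167 + 110850)*(-1/145733) = (18512110/167)*(-1/145733) = -18512110/24337411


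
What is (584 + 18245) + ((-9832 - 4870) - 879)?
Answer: 3248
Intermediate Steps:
(584 + 18245) + ((-9832 - 4870) - 879) = 18829 + (-14702 - 879) = 18829 - 15581 = 3248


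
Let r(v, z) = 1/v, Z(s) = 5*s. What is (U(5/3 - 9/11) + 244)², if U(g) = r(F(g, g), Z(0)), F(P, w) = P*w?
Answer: 37011988225/614656 ≈ 60216.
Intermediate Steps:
U(g) = g⁻² (U(g) = 1/(g*g) = 1/(g²) = g⁻²)
(U(5/3 - 9/11) + 244)² = ((5/3 - 9/11)⁻² + 244)² = ((28/33)⁻² + 244)² = (1089/784 + 244)² = (192385/784)² = 37011988225/614656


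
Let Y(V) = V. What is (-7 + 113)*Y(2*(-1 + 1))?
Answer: 0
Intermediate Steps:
(-7 + 113)*Y(2*(-1 + 1)) = (-7 + 113)*(2*(-1 + 1)) = 106*(2*0) = 106*0 = 0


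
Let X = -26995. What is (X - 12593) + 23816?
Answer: -15772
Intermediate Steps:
(X - 12593) + 23816 = (-26995 - 12593) + 23816 = -39588 + 23816 = -15772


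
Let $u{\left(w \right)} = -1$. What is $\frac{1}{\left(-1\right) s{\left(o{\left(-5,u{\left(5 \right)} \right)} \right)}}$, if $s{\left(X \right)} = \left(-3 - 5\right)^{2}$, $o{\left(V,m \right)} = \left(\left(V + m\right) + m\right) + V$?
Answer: $- \frac{1}{64} \approx -0.015625$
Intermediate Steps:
$o{\left(V,m \right)} = 2 V + 2 m$ ($o{\left(V,m \right)} = \left(V + 2 m\right) + V = 2 V + 2 m$)
$s{\left(X \right)} = 64$ ($s{\left(X \right)} = \left(-8\right)^{2} = 64$)
$\frac{1}{\left(-1\right) s{\left(o{\left(-5,u{\left(5 \right)} \right)} \right)}} = \frac{1}{\left(-1\right) 64} = \frac{1}{-64} = - \frac{1}{64}$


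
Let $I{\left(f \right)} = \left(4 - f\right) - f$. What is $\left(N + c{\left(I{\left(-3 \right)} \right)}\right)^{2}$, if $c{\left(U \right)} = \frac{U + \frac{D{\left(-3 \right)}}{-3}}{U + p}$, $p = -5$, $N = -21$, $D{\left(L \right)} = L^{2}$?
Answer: $\frac{9604}{25} \approx 384.16$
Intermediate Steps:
$I{\left(f \right)} = 4 - 2 f$
$c{\left(U \right)} = \frac{-3 + U}{-5 + U}$ ($c{\left(U \right)} = \frac{U + \frac{\left(-3\right)^{2}}{-3}}{U - 5} = \frac{U + 9 \left(- \frac{1}{3}\right)}{-5 + U} = \frac{U - 3}{-5 + U} = \frac{-3 + U}{-5 + U}$)
$\left(N + c{\left(I{\left(-3 \right)} \right)}\right)^{2} = \left(-21 + \frac{-3 + \left(4 - -6\right)}{-5 + \left(4 - -6\right)}\right)^{2} = \left(-21 + \frac{-3 + \left(4 + 6\right)}{-5 + \left(4 + 6\right)}\right)^{2} = \left(-21 + \frac{-3 + 10}{-5 + 10}\right)^{2} = \left(-21 + \frac{1}{5} \cdot 7\right)^{2} = \left(-21 + \frac{7}{5}\right)^{2} = \left(- \frac{98}{5}\right)^{2} = \frac{9604}{25}$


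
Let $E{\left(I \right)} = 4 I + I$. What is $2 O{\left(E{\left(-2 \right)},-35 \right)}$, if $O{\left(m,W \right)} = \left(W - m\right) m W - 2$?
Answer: $-17504$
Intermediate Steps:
$E{\left(I \right)} = 5 I$
$O{\left(m,W \right)} = -2 + W m \left(W - m\right)$ ($O{\left(m,W \right)} = m \left(W - m\right) W - 2 = W m \left(W - m\right) - 2 = -2 + W m \left(W - m\right)$)
$2 O{\left(E{\left(-2 \right)},-35 \right)} = 2 \left(-2 + 5 \left(-2\right) \left(-35\right)^{2} - - 35 \left(5 \left(-2\right)\right)^{2}\right) = 2 \left(-2 - 12250 - - 35 \left(-10\right)^{2}\right) = 2 \left(-2 - 12250 - \left(-35\right) 100\right) = 2 \left(-2 - 12250 + 3500\right) = 2 \left(-8752\right) = -17504$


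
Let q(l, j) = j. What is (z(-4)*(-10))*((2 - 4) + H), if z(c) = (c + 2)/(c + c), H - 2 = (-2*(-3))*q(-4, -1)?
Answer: 15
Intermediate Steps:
H = -4 (H = 2 - 2*(-3)*(-1) = 2 + 6*(-1) = 2 - 6 = -4)
z(c) = (2 + c)/(2*c) (z(c) = (2 + c)/((2*c)) = (2 + c)*(1/(2*c)) = (2 + c)/(2*c))
(z(-4)*(-10))*((2 - 4) + H) = (((½)*(2 - 4)/(-4))*(-10))*((2 - 4) - 4) = (((½)*(-¼)*(-2))*(-10))*(-2 - 4) = ((¼)*(-10))*(-6) = -5/2*(-6) = 15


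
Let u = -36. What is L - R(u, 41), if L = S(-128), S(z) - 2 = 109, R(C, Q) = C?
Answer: 147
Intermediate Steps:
S(z) = 111 (S(z) = 2 + 109 = 111)
L = 111
L - R(u, 41) = 111 - 1*(-36) = 111 + 36 = 147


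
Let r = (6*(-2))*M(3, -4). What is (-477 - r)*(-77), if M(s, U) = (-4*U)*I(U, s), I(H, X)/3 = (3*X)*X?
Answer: -1160775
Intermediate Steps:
I(H, X) = 9*X² (I(H, X) = 3*((3*X)*X) = 3*(3*X²) = 9*X²)
M(s, U) = -36*U*s² (M(s, U) = (-4*U)*(9*s²) = -36*U*s²)
r = -15552 (r = (6*(-2))*(-36*(-4)*3²) = -(-432)*(-4)*9 = -12*1296 = -15552)
(-477 - r)*(-77) = (-477 - 1*(-15552))*(-77) = (-477 + 15552)*(-77) = 15075*(-77) = -1160775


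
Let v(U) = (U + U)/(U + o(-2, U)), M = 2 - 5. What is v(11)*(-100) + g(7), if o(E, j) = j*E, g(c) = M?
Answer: 197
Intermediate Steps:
M = -3
g(c) = -3
o(E, j) = E*j
v(U) = -2 (v(U) = (U + U)/(U - 2*U) = (2*U)/((-U)) = (2*U)*(-1/U) = -2)
v(11)*(-100) + g(7) = -2*(-100) - 3 = 200 - 3 = 197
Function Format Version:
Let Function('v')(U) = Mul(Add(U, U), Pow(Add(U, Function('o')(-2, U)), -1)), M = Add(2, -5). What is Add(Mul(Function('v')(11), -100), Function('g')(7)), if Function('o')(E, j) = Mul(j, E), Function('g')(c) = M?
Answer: 197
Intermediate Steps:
M = -3
Function('g')(c) = -3
Function('o')(E, j) = Mul(E, j)
Function('v')(U) = -2 (Function('v')(U) = Mul(Add(U, U), Pow(Add(U, Mul(-2, U)), -1)) = Mul(Mul(2, U), Pow(Mul(-1, U), -1)) = Mul(Mul(2, U), Mul(-1, Pow(U, -1))) = -2)
Add(Mul(Function('v')(11), -100), Function('g')(7)) = Add(Mul(-2, -100), -3) = Add(200, -3) = 197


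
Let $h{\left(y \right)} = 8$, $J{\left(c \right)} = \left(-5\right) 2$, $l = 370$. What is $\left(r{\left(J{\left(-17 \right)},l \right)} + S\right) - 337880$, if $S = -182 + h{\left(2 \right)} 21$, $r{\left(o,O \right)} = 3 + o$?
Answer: $-337901$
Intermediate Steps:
$J{\left(c \right)} = -10$
$S = -14$ ($S = -182 + 8 \cdot 21 = -182 + 168 = -14$)
$\left(r{\left(J{\left(-17 \right)},l \right)} + S\right) - 337880 = \left(\left(3 - 10\right) - 14\right) - 337880 = \left(-7 - 14\right) - 337880 = -21 - 337880 = -337901$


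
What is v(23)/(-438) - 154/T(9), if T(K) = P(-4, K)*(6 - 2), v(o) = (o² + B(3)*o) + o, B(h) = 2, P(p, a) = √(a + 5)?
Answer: -299/219 - 11*√14/4 ≈ -11.655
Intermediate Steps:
P(p, a) = √(5 + a)
v(o) = o² + 3*o (v(o) = (o² + 2*o) + o = o² + 3*o)
T(K) = 4*√(5 + K) (T(K) = √(5 + K)*(6 - 2) = √(5 + K)*4 = 4*√(5 + K))
v(23)/(-438) - 154/T(9) = (23*(3 + 23))/(-438) - 154*1/(4*√(5 + 9)) = (23*26)*(-1/438) - 154*√14/56 = 598*(-1/438) - 11*√14/4 = -299/219 - 11*√14/4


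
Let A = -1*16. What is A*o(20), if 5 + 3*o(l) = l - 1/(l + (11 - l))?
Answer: -2624/33 ≈ -79.515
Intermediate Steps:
A = -16
o(l) = -56/33 + l/3 (o(l) = -5/3 + (l - 1/(l + (11 - l)))/3 = -5/3 + (l - 1/11)/3 = -5/3 + (-1/11 + l)/3 = -5/3 + (-1/33 + l/3) = -56/33 + l/3)
A*o(20) = -16*(-56/33 + (⅓)*20) = -16*(-56/33 + 20/3) = -16*164/33 = -2624/33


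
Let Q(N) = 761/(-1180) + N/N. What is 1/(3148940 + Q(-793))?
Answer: 1180/3715749619 ≈ 3.1757e-7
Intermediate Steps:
Q(N) = 419/1180 (Q(N) = 761*(-1/1180) + 1 = -761/1180 + 1 = 419/1180)
1/(3148940 + Q(-793)) = 1/(3148940 + 419/1180) = 1/(3715749619/1180) = 1180/3715749619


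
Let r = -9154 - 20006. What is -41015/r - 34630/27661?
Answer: 24941023/161318952 ≈ 0.15461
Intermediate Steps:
r = -29160
-41015/r - 34630/27661 = -41015/(-29160) - 34630/27661 = -41015*(-1/29160) - 34630*1/27661 = 8203/5832 - 34630/27661 = 24941023/161318952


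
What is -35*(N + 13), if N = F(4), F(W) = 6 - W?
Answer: -525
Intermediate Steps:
N = 2 (N = 6 - 1*4 = 6 - 4 = 2)
-35*(N + 13) = -35*(2 + 13) = -35*15 = -525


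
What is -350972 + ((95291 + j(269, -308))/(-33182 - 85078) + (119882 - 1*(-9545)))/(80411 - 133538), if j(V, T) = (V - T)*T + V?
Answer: -551275460941654/1570699755 ≈ -3.5097e+5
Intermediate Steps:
j(V, T) = V + T*(V - T) (j(V, T) = T*(V - T) + V = V + T*(V - T))
-350972 + ((95291 + j(269, -308))/(-33182 - 85078) + (119882 - 1*(-9545)))/(80411 - 133538) = -350972 + ((95291 + (269 - 1*(-308)**2 - 308*269))/(-33182 - 85078) + (119882 - 1*(-9545)))/(80411 - 133538) = -350972 + ((95291 + (269 - 1*94864 - 82852))/(-118260) + (119882 + 9545))/(-53127) = -350972 + ((95291 + (269 - 94864 - 82852))*(-1/118260) + 129427)*(-1/53127) = -350972 + ((95291 - 177447)*(-1/118260) + 129427)*(-1/53127) = -350972 + (-82156*(-1/118260) + 129427)*(-1/53127) = -350972 + (20539/29565 + 129427)*(-1/53127) = -350972 + (3826529794/29565)*(-1/53127) = -350972 - 3826529794/1570699755 = -551275460941654/1570699755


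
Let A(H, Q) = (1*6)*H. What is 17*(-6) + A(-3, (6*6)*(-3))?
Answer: -120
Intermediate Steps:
A(H, Q) = 6*H
17*(-6) + A(-3, (6*6)*(-3)) = 17*(-6) + 6*(-3) = -102 - 18 = -120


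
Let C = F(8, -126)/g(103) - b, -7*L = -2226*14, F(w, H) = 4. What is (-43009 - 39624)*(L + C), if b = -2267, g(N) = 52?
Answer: -7217827284/13 ≈ -5.5522e+8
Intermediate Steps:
L = 4452 (L = -(-318)*14 = -1/7*(-31164) = 4452)
C = 29472/13 (C = 4/52 - 1*(-2267) = 4*(1/52) + 2267 = 1/13 + 2267 = 29472/13 ≈ 2267.1)
(-43009 - 39624)*(L + C) = (-43009 - 39624)*(4452 + 29472/13) = -82633*87348/13 = -7217827284/13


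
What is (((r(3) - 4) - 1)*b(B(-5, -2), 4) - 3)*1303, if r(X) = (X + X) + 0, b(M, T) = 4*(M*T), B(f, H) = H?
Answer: -45605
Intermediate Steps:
b(M, T) = 4*M*T
r(X) = 2*X (r(X) = 2*X + 0 = 2*X)
(((r(3) - 4) - 1)*b(B(-5, -2), 4) - 3)*1303 = (((2*3 - 4) - 1)*(4*(-2)*4) - 3)*1303 = (((6 - 4) - 1)*(-32) - 3)*1303 = ((2 - 1)*(-32) - 3)*1303 = (1*(-32) - 3)*1303 = (-32 - 3)*1303 = -35*1303 = -45605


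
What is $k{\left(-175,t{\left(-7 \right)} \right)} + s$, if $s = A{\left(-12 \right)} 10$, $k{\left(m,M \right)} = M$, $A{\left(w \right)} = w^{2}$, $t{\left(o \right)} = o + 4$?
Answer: $1437$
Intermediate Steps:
$t{\left(o \right)} = 4 + o$
$s = 1440$ ($s = \left(-12\right)^{2} \cdot 10 = 144 \cdot 10 = 1440$)
$k{\left(-175,t{\left(-7 \right)} \right)} + s = \left(4 - 7\right) + 1440 = -3 + 1440 = 1437$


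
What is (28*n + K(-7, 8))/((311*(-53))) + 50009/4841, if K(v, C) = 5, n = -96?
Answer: 837286750/79794203 ≈ 10.493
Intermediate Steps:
(28*n + K(-7, 8))/((311*(-53))) + 50009/4841 = (28*(-96) + 5)/((311*(-53))) + 50009/4841 = (-2688 + 5)/(-16483) + 50009*(1/4841) = -2683*(-1/16483) + 50009/4841 = 2683/16483 + 50009/4841 = 837286750/79794203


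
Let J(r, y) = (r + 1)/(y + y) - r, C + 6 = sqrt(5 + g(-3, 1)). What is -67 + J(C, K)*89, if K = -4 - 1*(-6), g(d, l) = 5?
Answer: 1423/4 - 267*sqrt(10)/4 ≈ 144.67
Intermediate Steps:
K = 2 (K = -4 + 6 = 2)
C = -6 + sqrt(10) (C = -6 + sqrt(5 + 5) = -6 + sqrt(10) ≈ -2.8377)
J(r, y) = -r + (1 + r)/(2*y) (J(r, y) = (1 + r)/((2*y)) - r = (1 + r)*(1/(2*y)) - r = (1 + r)/(2*y) - r = -r + (1 + r)/(2*y))
-67 + J(C, K)*89 = -67 + ((1/2)*(1 + (-6 + sqrt(10)) - 2*(-6 + sqrt(10))*2)/2)*89 = -67 + ((1/2)*(1/2)*(1 + (-6 + sqrt(10)) + (24 - 4*sqrt(10))))*89 = -67 + ((1/2)*(1/2)*(19 - 3*sqrt(10)))*89 = -67 + (19/4 - 3*sqrt(10)/4)*89 = -67 + (1691/4 - 267*sqrt(10)/4) = 1423/4 - 267*sqrt(10)/4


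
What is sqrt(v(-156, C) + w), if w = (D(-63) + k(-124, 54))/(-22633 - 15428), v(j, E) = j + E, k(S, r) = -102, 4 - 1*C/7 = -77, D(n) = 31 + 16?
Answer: sqrt(66154779854)/12687 ≈ 20.273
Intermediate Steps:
D(n) = 47
C = 567 (C = 28 - 7*(-77) = 28 + 539 = 567)
v(j, E) = E + j
w = 55/38061 (w = (47 - 102)/(-22633 - 15428) = -55/(-38061) = -55*(-1/38061) = 55/38061 ≈ 0.0014450)
sqrt(v(-156, C) + w) = sqrt((567 - 156) + 55/38061) = sqrt(411 + 55/38061) = sqrt(15643126/38061) = sqrt(66154779854)/12687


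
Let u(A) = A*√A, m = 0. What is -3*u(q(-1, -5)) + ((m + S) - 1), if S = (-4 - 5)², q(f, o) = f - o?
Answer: 56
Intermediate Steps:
u(A) = A^(3/2)
S = 81 (S = (-9)² = 81)
-3*u(q(-1, -5)) + ((m + S) - 1) = -3*(-1 - 1*(-5))^(3/2) + ((0 + 81) - 1) = -3*(-1 + 5)^(3/2) + (81 - 1) = -3*4^(3/2) + 80 = -3*8 + 80 = -24 + 80 = 56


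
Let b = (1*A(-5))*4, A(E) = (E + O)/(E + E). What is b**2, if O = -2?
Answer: 196/25 ≈ 7.8400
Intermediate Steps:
A(E) = (-2 + E)/(2*E) (A(E) = (E - 2)/(E + E) = (-2 + E)/((2*E)) = (-2 + E)*(1/(2*E)) = (-2 + E)/(2*E))
b = 14/5 (b = (1*((1/2)*(-2 - 5)/(-5)))*4 = (1*((1/2)*(-1/5)*(-7)))*4 = (1*(7/10))*4 = (7/10)*4 = 14/5 ≈ 2.8000)
b**2 = (14/5)**2 = 196/25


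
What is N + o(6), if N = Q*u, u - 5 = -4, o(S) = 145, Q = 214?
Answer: 359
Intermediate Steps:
u = 1 (u = 5 - 4 = 1)
N = 214 (N = 214*1 = 214)
N + o(6) = 214 + 145 = 359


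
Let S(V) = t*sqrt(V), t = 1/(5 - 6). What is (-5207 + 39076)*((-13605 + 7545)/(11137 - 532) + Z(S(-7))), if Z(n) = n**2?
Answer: -1795057/7 ≈ -2.5644e+5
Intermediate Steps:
t = -1 (t = 1/(-1) = -1)
S(V) = -sqrt(V)
(-5207 + 39076)*((-13605 + 7545)/(11137 - 532) + Z(S(-7))) = (-5207 + 39076)*((-13605 + 7545)/(11137 - 532) + (-sqrt(-7))**2) = 33869*(-6060/10605 + (-I*sqrt(7))**2) = 33869*(-6060*1/10605 + (-I*sqrt(7))**2) = 33869*(-4/7 - 7) = 33869*(-53/7) = -1795057/7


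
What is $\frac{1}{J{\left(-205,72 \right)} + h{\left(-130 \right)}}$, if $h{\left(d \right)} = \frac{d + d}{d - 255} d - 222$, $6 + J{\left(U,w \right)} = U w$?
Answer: $- \frac{77}{1160836} \approx -6.6331 \cdot 10^{-5}$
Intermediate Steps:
$J{\left(U,w \right)} = -6 + U w$
$h{\left(d \right)} = -222 + \frac{2 d^{2}}{-255 + d}$ ($h{\left(d \right)} = \frac{2 d}{-255 + d} d - 222 = \frac{2 d^{2}}{-255 + d} - 222 = -222 + \frac{2 d^{2}}{-255 + d}$)
$\frac{1}{J{\left(-205,72 \right)} + h{\left(-130 \right)}} = \frac{1}{\left(-6 - 14760\right) + \frac{2 \left(28305 + \left(-130\right)^{2} - -14430\right)}{-255 - 130}} = \frac{1}{\left(-6 - 14760\right) + \frac{2 \left(28305 + 16900 + 14430\right)}{-385}} = \frac{1}{-14766 + 2 \left(- \frac{1}{385}\right) 59635} = \frac{1}{-14766 - \frac{23854}{77}} = \frac{1}{- \frac{1160836}{77}} = - \frac{77}{1160836}$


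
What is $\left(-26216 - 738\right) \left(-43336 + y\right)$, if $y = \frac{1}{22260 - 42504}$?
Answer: $\frac{11823291035845}{10122} \approx 1.1681 \cdot 10^{9}$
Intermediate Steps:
$y = - \frac{1}{20244}$ ($y = \frac{1}{-20244} = - \frac{1}{20244} \approx -4.9397 \cdot 10^{-5}$)
$\left(-26216 - 738\right) \left(-43336 + y\right) = \left(-26216 - 738\right) \left(-43336 - \frac{1}{20244}\right) = \left(-26954\right) \left(- \frac{877293985}{20244}\right) = \frac{11823291035845}{10122}$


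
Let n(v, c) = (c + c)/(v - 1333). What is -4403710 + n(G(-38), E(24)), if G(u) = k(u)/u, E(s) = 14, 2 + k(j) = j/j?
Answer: -223061123694/50653 ≈ -4.4037e+6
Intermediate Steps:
k(j) = -1 (k(j) = -2 + j/j = -2 + 1 = -1)
G(u) = -1/u
n(v, c) = 2*c/(-1333 + v) (n(v, c) = (2*c)/(-1333 + v) = 2*c/(-1333 + v))
-4403710 + n(G(-38), E(24)) = -4403710 + 2*14/(-1333 - 1/(-38)) = -4403710 + 2*14/(-1333 - 1*(-1/38)) = -4403710 + 2*14/(-1333 + 1/38) = -4403710 + 2*14/(-50653/38) = -4403710 + 2*14*(-38/50653) = -4403710 - 1064/50653 = -223061123694/50653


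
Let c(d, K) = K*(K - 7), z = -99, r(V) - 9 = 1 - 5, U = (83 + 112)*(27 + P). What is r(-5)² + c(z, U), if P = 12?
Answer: 57782815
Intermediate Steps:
U = 7605 (U = (83 + 112)*(27 + 12) = 195*39 = 7605)
r(V) = 5 (r(V) = 9 + (1 - 5) = 9 - 4 = 5)
c(d, K) = K*(-7 + K)
r(-5)² + c(z, U) = 5² + 7605*(-7 + 7605) = 25 + 7605*7598 = 25 + 57782790 = 57782815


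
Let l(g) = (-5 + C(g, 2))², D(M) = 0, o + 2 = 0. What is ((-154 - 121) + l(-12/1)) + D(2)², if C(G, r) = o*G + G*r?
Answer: -250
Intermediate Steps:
o = -2 (o = -2 + 0 = -2)
C(G, r) = -2*G + G*r
l(g) = 25 (l(g) = (-5 + g*(-2 + 2))² = (-5 + g*0)² = (-5 + 0)² = (-5)² = 25)
((-154 - 121) + l(-12/1)) + D(2)² = ((-154 - 121) + 25) + 0² = (-275 + 25) + 0 = -250 + 0 = -250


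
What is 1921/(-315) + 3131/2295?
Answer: -76054/16065 ≈ -4.7341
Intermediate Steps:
1921/(-315) + 3131/2295 = 1921*(-1/315) + 3131*(1/2295) = -1921/315 + 3131/2295 = -76054/16065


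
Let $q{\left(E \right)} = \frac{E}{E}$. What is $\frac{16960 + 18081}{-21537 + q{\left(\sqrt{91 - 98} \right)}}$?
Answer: $- \frac{35041}{21536} \approx -1.6271$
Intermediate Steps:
$q{\left(E \right)} = 1$
$\frac{16960 + 18081}{-21537 + q{\left(\sqrt{91 - 98} \right)}} = \frac{16960 + 18081}{-21537 + 1} = \frac{35041}{-21536} = 35041 \left(- \frac{1}{21536}\right) = - \frac{35041}{21536}$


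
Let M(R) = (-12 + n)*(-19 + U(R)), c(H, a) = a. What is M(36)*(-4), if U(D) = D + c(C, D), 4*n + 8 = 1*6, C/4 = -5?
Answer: 2650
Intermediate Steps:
C = -20 (C = 4*(-5) = -20)
n = -½ (n = -2 + (1*6)/4 = -2 + (¼)*6 = -2 + 3/2 = -½ ≈ -0.50000)
U(D) = 2*D (U(D) = D + D = 2*D)
M(R) = 475/2 - 25*R (M(R) = (-12 - ½)*(-19 + 2*R) = -25*(-19 + 2*R)/2 = 475/2 - 25*R)
M(36)*(-4) = (475/2 - 25*36)*(-4) = (475/2 - 900)*(-4) = -1325/2*(-4) = 2650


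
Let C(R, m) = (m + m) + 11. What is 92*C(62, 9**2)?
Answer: 15916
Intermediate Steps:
C(R, m) = 11 + 2*m (C(R, m) = 2*m + 11 = 11 + 2*m)
92*C(62, 9**2) = 92*(11 + 2*9**2) = 92*(11 + 2*81) = 92*(11 + 162) = 92*173 = 15916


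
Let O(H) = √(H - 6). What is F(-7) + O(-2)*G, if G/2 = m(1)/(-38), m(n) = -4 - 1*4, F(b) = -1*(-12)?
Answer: 12 + 16*I*√2/19 ≈ 12.0 + 1.1909*I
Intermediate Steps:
F(b) = 12
m(n) = -8 (m(n) = -4 - 4 = -8)
O(H) = √(-6 + H)
G = 8/19 (G = 2*(-8/(-38)) = 2*(-8*(-1/38)) = 2*(4/19) = 8/19 ≈ 0.42105)
F(-7) + O(-2)*G = 12 + √(-6 - 2)*(8/19) = 12 + √(-8)*(8/19) = 12 + (2*I*√2)*(8/19) = 12 + 16*I*√2/19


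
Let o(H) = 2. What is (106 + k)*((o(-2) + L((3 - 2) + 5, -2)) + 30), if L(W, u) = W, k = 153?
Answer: 9842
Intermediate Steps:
(106 + k)*((o(-2) + L((3 - 2) + 5, -2)) + 30) = (106 + 153)*((2 + ((3 - 2) + 5)) + 30) = 259*((2 + (1 + 5)) + 30) = 259*((2 + 6) + 30) = 259*(8 + 30) = 259*38 = 9842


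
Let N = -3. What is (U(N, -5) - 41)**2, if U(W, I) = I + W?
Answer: 2401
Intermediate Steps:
(U(N, -5) - 41)**2 = ((-5 - 3) - 41)**2 = (-8 - 41)**2 = (-49)**2 = 2401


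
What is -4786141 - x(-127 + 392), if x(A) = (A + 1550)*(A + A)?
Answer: -5748091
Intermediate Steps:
x(A) = 2*A*(1550 + A) (x(A) = (1550 + A)*(2*A) = 2*A*(1550 + A))
-4786141 - x(-127 + 392) = -4786141 - 2*(-127 + 392)*(1550 + (-127 + 392)) = -4786141 - 2*265*(1550 + 265) = -4786141 - 2*265*1815 = -4786141 - 1*961950 = -4786141 - 961950 = -5748091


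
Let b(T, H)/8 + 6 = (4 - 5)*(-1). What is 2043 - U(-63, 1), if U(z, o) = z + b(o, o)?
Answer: 2146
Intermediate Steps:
b(T, H) = -40 (b(T, H) = -48 + 8*((4 - 5)*(-1)) = -48 + 8*(-1*(-1)) = -48 + 8*1 = -48 + 8 = -40)
U(z, o) = -40 + z (U(z, o) = z - 40 = -40 + z)
2043 - U(-63, 1) = 2043 - (-40 - 63) = 2043 - 1*(-103) = 2043 + 103 = 2146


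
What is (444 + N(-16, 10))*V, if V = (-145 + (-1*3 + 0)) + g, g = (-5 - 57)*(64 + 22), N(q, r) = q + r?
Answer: -2400240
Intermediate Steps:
g = -5332 (g = -62*86 = -5332)
V = -5480 (V = (-145 + (-1*3 + 0)) - 5332 = (-145 + (-3 + 0)) - 5332 = (-145 - 3) - 5332 = -148 - 5332 = -5480)
(444 + N(-16, 10))*V = (444 + (-16 + 10))*(-5480) = (444 - 6)*(-5480) = 438*(-5480) = -2400240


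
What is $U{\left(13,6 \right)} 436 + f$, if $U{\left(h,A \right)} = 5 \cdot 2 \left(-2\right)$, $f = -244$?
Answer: $-8964$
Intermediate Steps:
$U{\left(h,A \right)} = -20$ ($U{\left(h,A \right)} = 5 \left(-4\right) = -20$)
$U{\left(13,6 \right)} 436 + f = \left(-20\right) 436 - 244 = -8720 - 244 = -8964$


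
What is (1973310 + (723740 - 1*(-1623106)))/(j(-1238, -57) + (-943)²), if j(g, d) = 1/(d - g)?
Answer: 850350706/175033845 ≈ 4.8582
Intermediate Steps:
(1973310 + (723740 - 1*(-1623106)))/(j(-1238, -57) + (-943)²) = (1973310 + (723740 - 1*(-1623106)))/(1/(-57 - 1*(-1238)) + (-943)²) = (1973310 + (723740 + 1623106))/(1/(-57 + 1238) + 889249) = (1973310 + 2346846)/(1/1181 + 889249) = 4320156/(1/1181 + 889249) = 4320156/(1050203070/1181) = 4320156*(1181/1050203070) = 850350706/175033845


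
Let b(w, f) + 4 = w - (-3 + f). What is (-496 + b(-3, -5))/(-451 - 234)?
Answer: 99/137 ≈ 0.72263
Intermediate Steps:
b(w, f) = -1 + w - f (b(w, f) = -4 + (w - (-3 + f)) = -4 + (w + (3 - f)) = -4 + (3 + w - f) = -1 + w - f)
(-496 + b(-3, -5))/(-451 - 234) = (-496 + (-1 - 3 - 1*(-5)))/(-451 - 234) = (-496 + (-1 - 3 + 5))/(-685) = (-496 + 1)*(-1/685) = -495*(-1/685) = 99/137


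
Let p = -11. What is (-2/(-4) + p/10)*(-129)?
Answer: 387/5 ≈ 77.400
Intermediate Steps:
(-2/(-4) + p/10)*(-129) = (-2/(-4) - 11/10)*(-129) = (-2*(-1/4) - 11*1/10)*(-129) = (1/2 - 11/10)*(-129) = -3/5*(-129) = 387/5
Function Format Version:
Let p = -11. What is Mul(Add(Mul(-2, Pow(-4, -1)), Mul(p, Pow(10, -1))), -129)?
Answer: Rational(387, 5) ≈ 77.400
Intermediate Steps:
Mul(Add(Mul(-2, Pow(-4, -1)), Mul(p, Pow(10, -1))), -129) = Mul(Add(Mul(-2, Pow(-4, -1)), Mul(-11, Pow(10, -1))), -129) = Mul(Add(Mul(-2, Rational(-1, 4)), Mul(-11, Rational(1, 10))), -129) = Mul(Add(Rational(1, 2), Rational(-11, 10)), -129) = Mul(Rational(-3, 5), -129) = Rational(387, 5)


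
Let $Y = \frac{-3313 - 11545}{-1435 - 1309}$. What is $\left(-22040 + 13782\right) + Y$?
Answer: $- \frac{11322547}{1372} \approx -8252.6$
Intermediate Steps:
$Y = \frac{7429}{1372}$ ($Y = - \frac{14858}{-2744} = \left(-14858\right) \left(- \frac{1}{2744}\right) = \frac{7429}{1372} \approx 5.4147$)
$\left(-22040 + 13782\right) + Y = \left(-22040 + 13782\right) + \frac{7429}{1372} = -8258 + \frac{7429}{1372} = - \frac{11322547}{1372}$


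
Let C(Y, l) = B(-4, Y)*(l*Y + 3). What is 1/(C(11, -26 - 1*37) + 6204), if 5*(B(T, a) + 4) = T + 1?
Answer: 1/9378 ≈ 0.00010663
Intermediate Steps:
B(T, a) = -19/5 + T/5 (B(T, a) = -4 + (T + 1)/5 = -4 + (1 + T)/5 = -4 + (1/5 + T/5) = -19/5 + T/5)
C(Y, l) = -69/5 - 23*Y*l/5 (C(Y, l) = (-19/5 + (1/5)*(-4))*(l*Y + 3) = (-19/5 - 4/5)*(Y*l + 3) = -23*(3 + Y*l)/5 = -69/5 - 23*Y*l/5)
1/(C(11, -26 - 1*37) + 6204) = 1/((-69/5 - 23/5*11*(-26 - 1*37)) + 6204) = 1/((-69/5 - 23/5*11*(-26 - 37)) + 6204) = 1/((-69/5 - 23/5*11*(-63)) + 6204) = 1/((-69/5 + 15939/5) + 6204) = 1/(3174 + 6204) = 1/9378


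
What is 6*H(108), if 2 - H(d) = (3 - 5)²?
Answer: -12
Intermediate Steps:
H(d) = -2 (H(d) = 2 - (3 - 5)² = 2 - 1*(-2)² = 2 - 1*4 = 2 - 4 = -2)
6*H(108) = 6*(-2) = -12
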